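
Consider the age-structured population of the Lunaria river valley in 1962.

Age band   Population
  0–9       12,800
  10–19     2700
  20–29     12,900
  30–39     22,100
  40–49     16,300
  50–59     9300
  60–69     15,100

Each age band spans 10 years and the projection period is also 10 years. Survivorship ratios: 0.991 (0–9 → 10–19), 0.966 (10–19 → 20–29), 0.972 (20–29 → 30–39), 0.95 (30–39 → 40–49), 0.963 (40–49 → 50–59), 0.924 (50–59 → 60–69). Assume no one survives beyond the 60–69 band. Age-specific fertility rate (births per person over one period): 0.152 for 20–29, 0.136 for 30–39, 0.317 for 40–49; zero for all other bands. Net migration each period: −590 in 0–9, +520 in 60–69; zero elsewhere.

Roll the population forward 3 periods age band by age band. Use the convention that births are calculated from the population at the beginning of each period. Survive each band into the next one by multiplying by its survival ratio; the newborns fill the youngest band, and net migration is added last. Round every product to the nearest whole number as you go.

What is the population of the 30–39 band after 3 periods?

Call the groups 1 to 7, youngest first.
Period 1:
Births: 12900 * 0.152 = 1961  |  22100 * 0.136 = 3006  |  16300 * 0.317 = 5167 — total 10134
Group 2: 12800 * 0.991 = 12685
Group 3: 2700 * 0.966 = 2608
Group 4: 12900 * 0.972 = 12539
Group 5: 22100 * 0.95 = 20995
Group 6: 16300 * 0.963 = 15697
Group 7: 9300 * 0.924 = 8593
Net migration: Group 1 − 590 → 9544; Group 7 + 520 → 9113
End of period: [9544, 12685, 2608, 12539, 20995, 15697, 9113]
Period 2:
Births: 2608 * 0.152 = 396  |  12539 * 0.136 = 1705  |  20995 * 0.317 = 6655 — total 8756
Group 2: 9544 * 0.991 = 9458
Group 3: 12685 * 0.966 = 12254
Group 4: 2608 * 0.972 = 2535
Group 5: 12539 * 0.95 = 11912
Group 6: 20995 * 0.963 = 20218
Group 7: 15697 * 0.924 = 14504
Net migration: Group 1 − 590 → 8166; Group 7 + 520 → 15024
End of period: [8166, 9458, 12254, 2535, 11912, 20218, 15024]
Period 3:
Births: 12254 * 0.152 = 1863  |  2535 * 0.136 = 345  |  11912 * 0.317 = 3776 — total 5984
Group 2: 8166 * 0.991 = 8093
Group 3: 9458 * 0.966 = 9136
Group 4: 12254 * 0.972 = 11911
Group 5: 2535 * 0.95 = 2408
Group 6: 11912 * 0.963 = 11471
Group 7: 20218 * 0.924 = 18681
Net migration: Group 1 − 590 → 5394; Group 7 + 520 → 19201
End of period: [5394, 8093, 9136, 11911, 2408, 11471, 19201]

11911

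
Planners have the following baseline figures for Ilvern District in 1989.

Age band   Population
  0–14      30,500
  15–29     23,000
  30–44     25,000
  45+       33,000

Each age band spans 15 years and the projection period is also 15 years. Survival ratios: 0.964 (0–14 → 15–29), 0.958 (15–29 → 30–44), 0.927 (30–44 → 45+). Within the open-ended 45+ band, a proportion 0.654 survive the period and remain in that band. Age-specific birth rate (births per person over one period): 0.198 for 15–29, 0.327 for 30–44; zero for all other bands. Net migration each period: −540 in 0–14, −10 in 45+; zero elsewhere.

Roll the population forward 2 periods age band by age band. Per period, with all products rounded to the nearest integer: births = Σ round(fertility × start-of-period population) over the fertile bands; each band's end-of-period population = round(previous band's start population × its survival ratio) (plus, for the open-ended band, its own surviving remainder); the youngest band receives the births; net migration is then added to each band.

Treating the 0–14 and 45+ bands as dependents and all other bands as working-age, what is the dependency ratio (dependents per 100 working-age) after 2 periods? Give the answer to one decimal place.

After projecting period 1:
Births: 23000 × 0.198 = 4554, 25000 × 0.327 = 8175 → 12729
15–29: 30500 × 0.964 = 29402
30–44: 23000 × 0.958 = 22034
45+: 25000 × 0.927 + 33000 × 0.654 = 23175 + 21582 = 44757
Net migration: 0–14 − 540 → 12189; 45+ − 10 → 44747
Population now: 0–14=12189, 15–29=29402, 30–44=22034, 45+=44747
After projecting period 2:
Births: 29402 × 0.198 = 5822, 22034 × 0.327 = 7205 → 13027
15–29: 12189 × 0.964 = 11750
30–44: 29402 × 0.958 = 28167
45+: 22034 × 0.927 + 44747 × 0.654 = 20426 + 29265 = 49691
Net migration: 0–14 − 540 → 12487; 45+ − 10 → 49681
Population now: 0–14=12487, 15–29=11750, 30–44=28167, 45+=49681
Dependents (band 0–14 + band 45+) = 12487 + 49681 = 62168; working-age = 39917; ratio = 62168/39917 × 100 = 155.7

155.7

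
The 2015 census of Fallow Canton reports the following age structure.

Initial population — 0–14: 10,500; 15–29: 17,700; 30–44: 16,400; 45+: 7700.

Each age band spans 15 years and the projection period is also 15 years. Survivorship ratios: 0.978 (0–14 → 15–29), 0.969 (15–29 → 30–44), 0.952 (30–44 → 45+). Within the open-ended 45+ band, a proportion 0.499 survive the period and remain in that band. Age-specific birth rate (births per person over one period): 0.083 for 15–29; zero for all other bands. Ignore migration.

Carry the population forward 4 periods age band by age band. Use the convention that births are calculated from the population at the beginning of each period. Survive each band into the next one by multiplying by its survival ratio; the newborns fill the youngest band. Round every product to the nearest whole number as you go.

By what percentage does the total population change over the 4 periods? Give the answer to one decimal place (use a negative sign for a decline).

-74.1

Let group 1 be 0–14 through group 4 = 45+.
Period 1:
Births: 17700 × 0.083 = 1469
Group 2: 10500 × 0.978 = 10269
Group 3: 17700 × 0.969 = 17151
Group 4: 16400 × 0.952 + 7700 × 0.499 = 15613 + 3842 = 19455
→ [1469, 10269, 17151, 19455]
Period 2:
Births: 10269 × 0.083 = 852
Group 2: 1469 × 0.978 = 1437
Group 3: 10269 × 0.969 = 9951
Group 4: 17151 × 0.952 + 19455 × 0.499 = 16328 + 9708 = 26036
→ [852, 1437, 9951, 26036]
Period 3:
Births: 1437 × 0.083 = 119
Group 2: 852 × 0.978 = 833
Group 3: 1437 × 0.969 = 1392
Group 4: 9951 × 0.952 + 26036 × 0.499 = 9473 + 12992 = 22465
→ [119, 833, 1392, 22465]
Period 4:
Births: 833 × 0.083 = 69
Group 2: 119 × 0.978 = 116
Group 3: 833 × 0.969 = 807
Group 4: 1392 × 0.952 + 22465 × 0.499 = 1325 + 11210 = 12535
→ [69, 116, 807, 12535]
Total: 52300 → 13527; change = -38773; percentage change = -74.1%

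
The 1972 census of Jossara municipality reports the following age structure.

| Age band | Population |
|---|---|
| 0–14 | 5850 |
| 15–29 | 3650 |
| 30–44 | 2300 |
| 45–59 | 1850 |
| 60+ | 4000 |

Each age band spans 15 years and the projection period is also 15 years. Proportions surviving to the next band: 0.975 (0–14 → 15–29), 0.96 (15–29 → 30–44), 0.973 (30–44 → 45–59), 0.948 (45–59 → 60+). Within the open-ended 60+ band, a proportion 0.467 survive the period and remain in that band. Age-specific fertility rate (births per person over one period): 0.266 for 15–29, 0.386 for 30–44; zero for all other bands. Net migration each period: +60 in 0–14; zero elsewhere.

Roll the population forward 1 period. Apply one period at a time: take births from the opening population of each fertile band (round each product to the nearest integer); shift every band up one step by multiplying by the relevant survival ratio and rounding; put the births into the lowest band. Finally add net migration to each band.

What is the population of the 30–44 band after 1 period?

3504

— Period 1 —
Births: 3650 × 0.266 = 971 ; 2300 × 0.386 = 888 → 1859
15–29: 5850 × 0.975 = 5704
30–44: 3650 × 0.96 = 3504
45–59: 2300 × 0.973 = 2238
60+: 1850 × 0.948 + 4000 × 0.467 = 1754 + 1868 = 3622
Net migration: 0–14 + 60 → 1919
End of period: [1919, 5704, 3504, 2238, 3622]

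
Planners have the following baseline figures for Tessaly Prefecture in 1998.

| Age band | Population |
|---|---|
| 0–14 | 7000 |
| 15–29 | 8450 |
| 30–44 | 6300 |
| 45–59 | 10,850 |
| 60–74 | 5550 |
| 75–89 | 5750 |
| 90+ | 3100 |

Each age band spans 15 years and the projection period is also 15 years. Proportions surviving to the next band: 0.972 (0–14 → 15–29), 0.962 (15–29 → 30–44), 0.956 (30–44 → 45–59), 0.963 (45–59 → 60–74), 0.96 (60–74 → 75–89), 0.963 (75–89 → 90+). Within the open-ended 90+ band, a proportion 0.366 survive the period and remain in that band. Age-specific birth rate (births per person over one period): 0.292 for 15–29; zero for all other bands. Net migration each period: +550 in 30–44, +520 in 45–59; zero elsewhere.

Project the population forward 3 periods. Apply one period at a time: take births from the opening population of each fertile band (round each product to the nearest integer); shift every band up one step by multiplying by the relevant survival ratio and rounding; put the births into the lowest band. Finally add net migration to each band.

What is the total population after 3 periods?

Let group 1 be 0–14 through group 7 = 90+.
[period 1]
Births: 8450 × 0.292 = 2467
Group 2: 7000 × 0.972 = 6804
Group 3: 8450 × 0.962 = 8129
Group 4: 6300 × 0.956 = 6023
Group 5: 10850 × 0.963 = 10449
Group 6: 5550 × 0.96 = 5328
Group 7: 5750 × 0.963 + 3100 × 0.366 = 5537 + 1135 = 6672
Net migration: Group 3 + 550 → 8679; Group 4 + 520 → 6543
→ [2467, 6804, 8679, 6543, 10449, 5328, 6672]
[period 2]
Births: 6804 × 0.292 = 1987
Group 2: 2467 × 0.972 = 2398
Group 3: 6804 × 0.962 = 6545
Group 4: 8679 × 0.956 = 8297
Group 5: 6543 × 0.963 = 6301
Group 6: 10449 × 0.96 = 10031
Group 7: 5328 × 0.963 + 6672 × 0.366 = 5131 + 2442 = 7573
Net migration: Group 3 + 550 → 7095; Group 4 + 520 → 8817
→ [1987, 2398, 7095, 8817, 6301, 10031, 7573]
[period 3]
Births: 2398 × 0.292 = 700
Group 2: 1987 × 0.972 = 1931
Group 3: 2398 × 0.962 = 2307
Group 4: 7095 × 0.956 = 6783
Group 5: 8817 × 0.963 = 8491
Group 6: 6301 × 0.96 = 6049
Group 7: 10031 × 0.963 + 7573 × 0.366 = 9660 + 2772 = 12432
Net migration: Group 3 + 550 → 2857; Group 4 + 520 → 7303
→ [700, 1931, 2857, 7303, 8491, 6049, 12432]
Total after period 3: 700 + 1931 + 2857 + 7303 + 8491 + 6049 + 12432 = 39763

39763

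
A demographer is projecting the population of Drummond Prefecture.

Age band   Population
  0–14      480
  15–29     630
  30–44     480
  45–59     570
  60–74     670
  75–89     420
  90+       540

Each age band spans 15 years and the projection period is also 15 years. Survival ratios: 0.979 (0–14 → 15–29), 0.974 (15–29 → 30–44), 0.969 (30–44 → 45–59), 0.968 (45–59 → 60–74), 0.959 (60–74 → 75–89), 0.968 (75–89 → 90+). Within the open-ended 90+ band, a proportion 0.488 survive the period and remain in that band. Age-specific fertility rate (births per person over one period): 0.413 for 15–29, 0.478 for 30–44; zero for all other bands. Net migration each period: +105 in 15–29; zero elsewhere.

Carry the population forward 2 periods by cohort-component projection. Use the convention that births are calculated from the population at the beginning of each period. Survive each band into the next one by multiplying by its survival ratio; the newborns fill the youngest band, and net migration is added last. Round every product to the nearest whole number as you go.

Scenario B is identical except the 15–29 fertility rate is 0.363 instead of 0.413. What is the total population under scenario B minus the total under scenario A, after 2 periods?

Numbering the bands 1..7 from youngest to oldest:
[period 1]
Births: 630 * 0.413 = 260 ; 480 * 0.478 = 229 ⇒ total 489
Band 2: 480 * 0.979 = 470
Band 3: 630 * 0.974 = 614
Band 4: 480 * 0.969 = 465
Band 5: 570 * 0.968 = 552
Band 6: 670 * 0.959 = 643
Band 7: 420 * 0.968 + 540 * 0.488 = 407 + 264 = 671
Net migration: Band 2 + 105 → 575
End of period: [489, 575, 614, 465, 552, 643, 671]
[period 2]
Births: 575 * 0.413 = 237 ; 614 * 0.478 = 293 ⇒ total 530
Band 2: 489 * 0.979 = 479
Band 3: 575 * 0.974 = 560
Band 4: 614 * 0.969 = 595
Band 5: 465 * 0.968 = 450
Band 6: 552 * 0.959 = 529
Band 7: 643 * 0.968 + 671 * 0.488 = 622 + 327 = 949
Net migration: Band 2 + 105 → 584
End of period: [530, 584, 560, 595, 450, 529, 949]
Scenario A total after 2 periods: 4197
Scenario B projection —
[period 1]
Births: 630 * 0.363 = 229 ; 480 * 0.478 = 229 ⇒ total 458
Band 2: 480 * 0.979 = 470
Band 3: 630 * 0.974 = 614
Band 4: 480 * 0.969 = 465
Band 5: 570 * 0.968 = 552
Band 6: 670 * 0.959 = 643
Band 7: 420 * 0.968 + 540 * 0.488 = 407 + 264 = 671
Net migration: Band 2 + 105 → 575
End of period: [458, 575, 614, 465, 552, 643, 671]
[period 2]
Births: 575 * 0.363 = 209 ; 614 * 0.478 = 293 ⇒ total 502
Band 2: 458 * 0.979 = 448
Band 3: 575 * 0.974 = 560
Band 4: 614 * 0.969 = 595
Band 5: 465 * 0.968 = 450
Band 6: 552 * 0.959 = 529
Band 7: 643 * 0.968 + 671 * 0.488 = 622 + 327 = 949
Net migration: Band 2 + 105 → 553
End of period: [502, 553, 560, 595, 450, 529, 949]
Scenario B total after 2 periods: 4138
Difference B − A = 4138 − 4197 = -59

-59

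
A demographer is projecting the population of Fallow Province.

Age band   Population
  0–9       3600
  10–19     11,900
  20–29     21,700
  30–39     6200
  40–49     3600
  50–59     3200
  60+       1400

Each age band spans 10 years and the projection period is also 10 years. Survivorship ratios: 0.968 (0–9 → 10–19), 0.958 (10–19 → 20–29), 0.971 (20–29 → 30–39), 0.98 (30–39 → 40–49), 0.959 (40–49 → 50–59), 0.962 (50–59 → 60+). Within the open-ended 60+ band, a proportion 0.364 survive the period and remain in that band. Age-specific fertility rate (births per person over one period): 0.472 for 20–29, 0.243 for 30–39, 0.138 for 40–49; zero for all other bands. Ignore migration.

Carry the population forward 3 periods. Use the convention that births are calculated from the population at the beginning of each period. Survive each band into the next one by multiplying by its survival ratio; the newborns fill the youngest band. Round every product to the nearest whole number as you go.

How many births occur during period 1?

Let group 1 be 0–9 through group 7 = 60+.
After projecting period 1:
Births: 21700 × 0.472 = 10242 ; 6200 × 0.243 = 1507 ; 3600 × 0.138 = 497 ⇒ total 12246
Group 2: 3600 × 0.968 = 3485
Group 3: 11900 × 0.958 = 11400
Group 4: 21700 × 0.971 = 21071
Group 5: 6200 × 0.98 = 6076
Group 6: 3600 × 0.959 = 3452
Group 7: 3200 × 0.962 + 1400 × 0.364 = 3078 + 510 = 3588
→ [12246, 3485, 11400, 21071, 6076, 3452, 3588]

12246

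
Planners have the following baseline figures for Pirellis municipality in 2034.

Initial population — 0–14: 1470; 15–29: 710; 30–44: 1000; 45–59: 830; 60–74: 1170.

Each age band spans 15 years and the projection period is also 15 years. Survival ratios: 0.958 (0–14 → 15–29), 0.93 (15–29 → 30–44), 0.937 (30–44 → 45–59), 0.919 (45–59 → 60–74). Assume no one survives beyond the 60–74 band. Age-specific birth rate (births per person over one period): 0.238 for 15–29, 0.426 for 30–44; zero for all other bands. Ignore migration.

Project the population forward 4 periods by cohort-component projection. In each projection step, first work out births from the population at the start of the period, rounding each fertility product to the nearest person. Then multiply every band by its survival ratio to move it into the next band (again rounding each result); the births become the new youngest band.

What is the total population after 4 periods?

Call the bands 1 to 5, youngest first.
— Period 1 —
Births: 710 × 0.238 = 169 ; 1000 × 0.426 = 426 → total 595
Band 2: 1470 × 0.958 = 1408
Band 3: 710 × 0.93 = 660
Band 4: 1000 × 0.937 = 937
Band 5: 830 × 0.919 = 763
Giving 595 / 1408 / 660 / 937 / 763.
— Period 2 —
Births: 1408 × 0.238 = 335 ; 660 × 0.426 = 281 → total 616
Band 2: 595 × 0.958 = 570
Band 3: 1408 × 0.93 = 1309
Band 4: 660 × 0.937 = 618
Band 5: 937 × 0.919 = 861
Giving 616 / 570 / 1309 / 618 / 861.
— Period 3 —
Births: 570 × 0.238 = 136 ; 1309 × 0.426 = 558 → total 694
Band 2: 616 × 0.958 = 590
Band 3: 570 × 0.93 = 530
Band 4: 1309 × 0.937 = 1227
Band 5: 618 × 0.919 = 568
Giving 694 / 590 / 530 / 1227 / 568.
— Period 4 —
Births: 590 × 0.238 = 140 ; 530 × 0.426 = 226 → total 366
Band 2: 694 × 0.958 = 665
Band 3: 590 × 0.93 = 549
Band 4: 530 × 0.937 = 497
Band 5: 1227 × 0.919 = 1128
Giving 366 / 665 / 549 / 497 / 1128.
Total after period 4: 366 + 665 + 549 + 497 + 1128 = 3205

3205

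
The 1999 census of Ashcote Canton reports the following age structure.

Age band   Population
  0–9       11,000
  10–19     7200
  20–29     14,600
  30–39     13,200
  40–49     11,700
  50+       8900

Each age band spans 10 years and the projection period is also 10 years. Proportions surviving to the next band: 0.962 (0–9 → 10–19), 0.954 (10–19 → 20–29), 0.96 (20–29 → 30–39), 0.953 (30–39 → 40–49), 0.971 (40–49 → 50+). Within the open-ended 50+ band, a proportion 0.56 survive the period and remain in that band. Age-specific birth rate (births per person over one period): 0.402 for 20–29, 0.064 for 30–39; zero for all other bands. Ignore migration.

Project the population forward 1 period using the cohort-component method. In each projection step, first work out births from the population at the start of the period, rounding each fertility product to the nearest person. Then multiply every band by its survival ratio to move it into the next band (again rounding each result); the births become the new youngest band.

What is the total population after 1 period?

67106

Period 1:
Births: 14600 * 0.402 = 5869 ; 13200 * 0.064 = 845 ⇒ total 6714
10–19: 11000 * 0.962 = 10582
20–29: 7200 * 0.954 = 6869
30–39: 14600 * 0.96 = 14016
40–49: 13200 * 0.953 = 12580
50+: 11700 * 0.971 + 8900 * 0.56 = 11361 + 4984 = 16345
Population now: 0–9=6714, 10–19=10582, 20–29=6869, 30–39=14016, 40–49=12580, 50+=16345
Total after period 1: 6714 + 10582 + 6869 + 14016 + 12580 + 16345 = 67106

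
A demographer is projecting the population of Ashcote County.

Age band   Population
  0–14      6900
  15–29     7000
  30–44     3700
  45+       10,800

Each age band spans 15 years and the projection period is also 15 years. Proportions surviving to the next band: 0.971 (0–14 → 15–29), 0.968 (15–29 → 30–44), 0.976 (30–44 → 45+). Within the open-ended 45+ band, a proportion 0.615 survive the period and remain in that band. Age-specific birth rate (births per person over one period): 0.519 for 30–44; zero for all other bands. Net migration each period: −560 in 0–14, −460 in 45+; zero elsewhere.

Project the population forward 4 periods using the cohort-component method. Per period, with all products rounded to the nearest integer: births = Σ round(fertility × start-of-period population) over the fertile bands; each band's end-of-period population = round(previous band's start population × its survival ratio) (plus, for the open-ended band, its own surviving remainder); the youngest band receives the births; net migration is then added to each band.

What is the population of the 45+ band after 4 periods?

9003

— Period 1 —
Births: 3700 × 0.519 = 1920
15–29: 6900 × 0.971 = 6700
30–44: 7000 × 0.968 = 6776
45+: 3700 × 0.976 + 10800 × 0.615 = 3611 + 6642 = 10253
Net migration: 0–14 − 560 → 1360; 45+ − 460 → 9793
Giving 1360 / 6700 / 6776 / 9793.
— Period 2 —
Births: 6776 × 0.519 = 3517
15–29: 1360 × 0.971 = 1321
30–44: 6700 × 0.968 = 6486
45+: 6776 × 0.976 + 9793 × 0.615 = 6613 + 6023 = 12636
Net migration: 0–14 − 560 → 2957; 45+ − 460 → 12176
Giving 2957 / 1321 / 6486 / 12176.
— Period 3 —
Births: 6486 × 0.519 = 3366
15–29: 2957 × 0.971 = 2871
30–44: 1321 × 0.968 = 1279
45+: 6486 × 0.976 + 12176 × 0.615 = 6330 + 7488 = 13818
Net migration: 0–14 − 560 → 2806; 45+ − 460 → 13358
Giving 2806 / 2871 / 1279 / 13358.
— Period 4 —
Births: 1279 × 0.519 = 664
15–29: 2806 × 0.971 = 2725
30–44: 2871 × 0.968 = 2779
45+: 1279 × 0.976 + 13358 × 0.615 = 1248 + 8215 = 9463
Net migration: 0–14 − 560 → 104; 45+ − 460 → 9003
Giving 104 / 2725 / 2779 / 9003.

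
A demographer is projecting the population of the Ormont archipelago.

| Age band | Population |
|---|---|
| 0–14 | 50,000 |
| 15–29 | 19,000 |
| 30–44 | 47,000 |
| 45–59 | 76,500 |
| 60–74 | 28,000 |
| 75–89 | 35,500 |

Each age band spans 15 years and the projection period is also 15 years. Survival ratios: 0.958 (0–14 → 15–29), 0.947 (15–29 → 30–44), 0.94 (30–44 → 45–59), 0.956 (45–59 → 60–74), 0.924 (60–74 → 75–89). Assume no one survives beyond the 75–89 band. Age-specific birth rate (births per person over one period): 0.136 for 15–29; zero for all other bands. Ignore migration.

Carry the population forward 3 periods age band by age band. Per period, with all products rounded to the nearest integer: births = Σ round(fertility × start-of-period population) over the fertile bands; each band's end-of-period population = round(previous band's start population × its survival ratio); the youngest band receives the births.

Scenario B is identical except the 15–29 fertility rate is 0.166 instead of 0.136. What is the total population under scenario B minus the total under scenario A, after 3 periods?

After projecting period 1:
Births: 19000 * 0.136 = 2584
15–29: 50000 * 0.958 = 47900
30–44: 19000 * 0.947 = 17993
45–59: 47000 * 0.94 = 44180
60–74: 76500 * 0.956 = 73134
75–89: 28000 * 0.924 = 25872
Population now: 0–14=2584, 15–29=47900, 30–44=17993, 45–59=44180, 60–74=73134, 75–89=25872
After projecting period 2:
Births: 47900 * 0.136 = 6514
15–29: 2584 * 0.958 = 2475
30–44: 47900 * 0.947 = 45361
45–59: 17993 * 0.94 = 16913
60–74: 44180 * 0.956 = 42236
75–89: 73134 * 0.924 = 67576
Population now: 0–14=6514, 15–29=2475, 30–44=45361, 45–59=16913, 60–74=42236, 75–89=67576
After projecting period 3:
Births: 2475 * 0.136 = 337
15–29: 6514 * 0.958 = 6240
30–44: 2475 * 0.947 = 2344
45–59: 45361 * 0.94 = 42639
60–74: 16913 * 0.956 = 16169
75–89: 42236 * 0.924 = 39026
Population now: 0–14=337, 15–29=6240, 30–44=2344, 45–59=42639, 60–74=16169, 75–89=39026
Scenario A total after 3 periods: 106755
Scenario B projection —
After projecting period 1:
Births: 19000 * 0.166 = 3154
15–29: 50000 * 0.958 = 47900
30–44: 19000 * 0.947 = 17993
45–59: 47000 * 0.94 = 44180
60–74: 76500 * 0.956 = 73134
75–89: 28000 * 0.924 = 25872
Population now: 0–14=3154, 15–29=47900, 30–44=17993, 45–59=44180, 60–74=73134, 75–89=25872
After projecting period 2:
Births: 47900 * 0.166 = 7951
15–29: 3154 * 0.958 = 3022
30–44: 47900 * 0.947 = 45361
45–59: 17993 * 0.94 = 16913
60–74: 44180 * 0.956 = 42236
75–89: 73134 * 0.924 = 67576
Population now: 0–14=7951, 15–29=3022, 30–44=45361, 45–59=16913, 60–74=42236, 75–89=67576
After projecting period 3:
Births: 3022 * 0.166 = 502
15–29: 7951 * 0.958 = 7617
30–44: 3022 * 0.947 = 2862
45–59: 45361 * 0.94 = 42639
60–74: 16913 * 0.956 = 16169
75–89: 42236 * 0.924 = 39026
Population now: 0–14=502, 15–29=7617, 30–44=2862, 45–59=42639, 60–74=16169, 75–89=39026
Scenario B total after 3 periods: 108815
Difference B − A = 108815 − 106755 = 2060

2060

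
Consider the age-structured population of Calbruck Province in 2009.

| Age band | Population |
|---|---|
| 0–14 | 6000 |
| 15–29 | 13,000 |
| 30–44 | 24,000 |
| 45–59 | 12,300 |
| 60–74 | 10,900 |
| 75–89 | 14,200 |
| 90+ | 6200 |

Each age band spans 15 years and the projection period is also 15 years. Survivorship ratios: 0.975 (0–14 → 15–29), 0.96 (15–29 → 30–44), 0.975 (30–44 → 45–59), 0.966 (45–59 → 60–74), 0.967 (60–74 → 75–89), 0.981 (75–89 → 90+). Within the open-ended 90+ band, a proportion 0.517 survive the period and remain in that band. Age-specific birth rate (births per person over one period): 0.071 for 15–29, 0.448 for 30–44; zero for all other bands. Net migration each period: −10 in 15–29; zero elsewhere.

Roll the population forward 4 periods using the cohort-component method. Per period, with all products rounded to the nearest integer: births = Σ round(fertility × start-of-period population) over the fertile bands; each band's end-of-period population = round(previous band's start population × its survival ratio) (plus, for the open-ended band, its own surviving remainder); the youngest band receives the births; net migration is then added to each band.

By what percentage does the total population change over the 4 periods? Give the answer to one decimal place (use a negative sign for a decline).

-14.7

(Groups numbered youngest = 1 to oldest = 7.)
— Period 1 —
Births: 13000 × 0.071 = 923  |  24000 × 0.448 = 10752 → 11675
Group 2: 6000 × 0.975 = 5850
Group 3: 13000 × 0.96 = 12480
Group 4: 24000 × 0.975 = 23400
Group 5: 12300 × 0.966 = 11882
Group 6: 10900 × 0.967 = 10540
Group 7: 14200 × 0.981 + 6200 × 0.517 = 13930 + 3205 = 17135
Net migration: Group 2 − 10 → 5840
Giving 11675 / 5840 / 12480 / 23400 / 11882 / 10540 / 17135.
— Period 2 —
Births: 5840 × 0.071 = 415  |  12480 × 0.448 = 5591 → 6006
Group 2: 11675 × 0.975 = 11383
Group 3: 5840 × 0.96 = 5606
Group 4: 12480 × 0.975 = 12168
Group 5: 23400 × 0.966 = 22604
Group 6: 11882 × 0.967 = 11490
Group 7: 10540 × 0.981 + 17135 × 0.517 = 10340 + 8859 = 19199
Net migration: Group 2 − 10 → 11373
Giving 6006 / 11373 / 5606 / 12168 / 22604 / 11490 / 19199.
— Period 3 —
Births: 11373 × 0.071 = 807  |  5606 × 0.448 = 2511 → 3318
Group 2: 6006 × 0.975 = 5856
Group 3: 11373 × 0.96 = 10918
Group 4: 5606 × 0.975 = 5466
Group 5: 12168 × 0.966 = 11754
Group 6: 22604 × 0.967 = 21858
Group 7: 11490 × 0.981 + 19199 × 0.517 = 11272 + 9926 = 21198
Net migration: Group 2 − 10 → 5846
Giving 3318 / 5846 / 10918 / 5466 / 11754 / 21858 / 21198.
— Period 4 —
Births: 5846 × 0.071 = 415  |  10918 × 0.448 = 4891 → 5306
Group 2: 3318 × 0.975 = 3235
Group 3: 5846 × 0.96 = 5612
Group 4: 10918 × 0.975 = 10645
Group 5: 5466 × 0.966 = 5280
Group 6: 11754 × 0.967 = 11366
Group 7: 21858 × 0.981 + 21198 × 0.517 = 21443 + 10959 = 32402
Net migration: Group 2 − 10 → 3225
Giving 5306 / 3225 / 5612 / 10645 / 5280 / 11366 / 32402.
Total: 86600 → 73836; change = -12764; percentage change = -14.7%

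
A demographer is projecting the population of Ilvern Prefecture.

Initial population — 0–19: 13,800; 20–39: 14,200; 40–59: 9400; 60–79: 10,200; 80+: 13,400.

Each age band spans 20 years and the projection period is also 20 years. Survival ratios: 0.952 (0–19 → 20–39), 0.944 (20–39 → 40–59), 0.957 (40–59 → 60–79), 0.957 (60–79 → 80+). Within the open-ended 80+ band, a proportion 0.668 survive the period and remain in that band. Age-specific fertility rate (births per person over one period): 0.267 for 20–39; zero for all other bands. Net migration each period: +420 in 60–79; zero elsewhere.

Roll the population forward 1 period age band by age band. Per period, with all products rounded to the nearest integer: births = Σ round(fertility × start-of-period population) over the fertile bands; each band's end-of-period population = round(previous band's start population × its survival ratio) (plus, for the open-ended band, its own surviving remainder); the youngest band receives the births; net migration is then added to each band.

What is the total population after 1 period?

58462

[period 1]
Births: 14200 * 0.267 = 3791
20–39: 13800 * 0.952 = 13138
40–59: 14200 * 0.944 = 13405
60–79: 9400 * 0.957 = 8996
80+: 10200 * 0.957 + 13400 * 0.668 = 9761 + 8951 = 18712
Net migration: 60–79 + 420 → 9416
→ [3791, 13138, 13405, 9416, 18712]
Total after period 1: 3791 + 13138 + 13405 + 9416 + 18712 = 58462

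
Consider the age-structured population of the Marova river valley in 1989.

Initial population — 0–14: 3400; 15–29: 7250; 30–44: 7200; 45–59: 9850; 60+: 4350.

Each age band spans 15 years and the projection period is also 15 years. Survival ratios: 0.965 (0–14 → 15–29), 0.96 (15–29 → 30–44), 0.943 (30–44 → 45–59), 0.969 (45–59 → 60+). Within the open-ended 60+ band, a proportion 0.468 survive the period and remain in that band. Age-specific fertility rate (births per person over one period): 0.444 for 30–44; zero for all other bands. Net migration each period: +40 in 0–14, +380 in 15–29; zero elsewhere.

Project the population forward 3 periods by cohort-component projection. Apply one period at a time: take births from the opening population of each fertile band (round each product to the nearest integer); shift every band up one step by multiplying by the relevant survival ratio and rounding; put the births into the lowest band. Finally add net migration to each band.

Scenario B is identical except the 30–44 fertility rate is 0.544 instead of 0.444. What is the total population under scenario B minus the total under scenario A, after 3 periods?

Let band 1 be 0–14 through band 5 = 60+.
After projecting period 1:
Births: 7200 × 0.444 = 3197
Band 2: 3400 × 0.965 = 3281
Band 3: 7250 × 0.96 = 6960
Band 4: 7200 × 0.943 = 6790
Band 5: 9850 × 0.969 + 4350 × 0.468 = 9545 + 2036 = 11581
Net migration: Band 1 + 40 → 3237; Band 2 + 380 → 3661
Population now: 0–14=3237, 15–29=3661, 30–44=6960, 45–59=6790, 60+=11581
After projecting period 2:
Births: 6960 × 0.444 = 3090
Band 2: 3237 × 0.965 = 3124
Band 3: 3661 × 0.96 = 3515
Band 4: 6960 × 0.943 = 6563
Band 5: 6790 × 0.969 + 11581 × 0.468 = 6580 + 5420 = 12000
Net migration: Band 1 + 40 → 3130; Band 2 + 380 → 3504
Population now: 0–14=3130, 15–29=3504, 30–44=3515, 45–59=6563, 60+=12000
After projecting period 3:
Births: 3515 × 0.444 = 1561
Band 2: 3130 × 0.965 = 3020
Band 3: 3504 × 0.96 = 3364
Band 4: 3515 × 0.943 = 3315
Band 5: 6563 × 0.969 + 12000 × 0.468 = 6360 + 5616 = 11976
Net migration: Band 1 + 40 → 1601; Band 2 + 380 → 3400
Population now: 0–14=1601, 15–29=3400, 30–44=3364, 45–59=3315, 60+=11976
Scenario A total after 3 periods: 23656
Scenario B projection —
After projecting period 1:
Births: 7200 × 0.544 = 3917
Band 2: 3400 × 0.965 = 3281
Band 3: 7250 × 0.96 = 6960
Band 4: 7200 × 0.943 = 6790
Band 5: 9850 × 0.969 + 4350 × 0.468 = 9545 + 2036 = 11581
Net migration: Band 1 + 40 → 3957; Band 2 + 380 → 3661
Population now: 0–14=3957, 15–29=3661, 30–44=6960, 45–59=6790, 60+=11581
After projecting period 2:
Births: 6960 × 0.544 = 3786
Band 2: 3957 × 0.965 = 3819
Band 3: 3661 × 0.96 = 3515
Band 4: 6960 × 0.943 = 6563
Band 5: 6790 × 0.969 + 11581 × 0.468 = 6580 + 5420 = 12000
Net migration: Band 1 + 40 → 3826; Band 2 + 380 → 4199
Population now: 0–14=3826, 15–29=4199, 30–44=3515, 45–59=6563, 60+=12000
After projecting period 3:
Births: 3515 × 0.544 = 1912
Band 2: 3826 × 0.965 = 3692
Band 3: 4199 × 0.96 = 4031
Band 4: 3515 × 0.943 = 3315
Band 5: 6563 × 0.969 + 12000 × 0.468 = 6360 + 5616 = 11976
Net migration: Band 1 + 40 → 1952; Band 2 + 380 → 4072
Population now: 0–14=1952, 15–29=4072, 30–44=4031, 45–59=3315, 60+=11976
Scenario B total after 3 periods: 25346
Difference B − A = 25346 − 23656 = 1690

1690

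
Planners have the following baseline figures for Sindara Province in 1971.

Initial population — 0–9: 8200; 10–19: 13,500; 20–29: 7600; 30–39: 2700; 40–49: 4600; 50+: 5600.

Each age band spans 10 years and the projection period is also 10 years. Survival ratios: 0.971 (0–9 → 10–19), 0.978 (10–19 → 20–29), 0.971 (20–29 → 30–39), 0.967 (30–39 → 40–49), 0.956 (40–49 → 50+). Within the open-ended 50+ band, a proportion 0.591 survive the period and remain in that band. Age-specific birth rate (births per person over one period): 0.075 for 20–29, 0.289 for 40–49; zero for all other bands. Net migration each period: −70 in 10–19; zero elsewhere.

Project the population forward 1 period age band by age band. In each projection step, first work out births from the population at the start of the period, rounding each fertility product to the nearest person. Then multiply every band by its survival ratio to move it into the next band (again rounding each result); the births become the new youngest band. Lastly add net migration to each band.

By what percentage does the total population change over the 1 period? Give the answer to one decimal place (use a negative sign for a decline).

Call the bands 1 to 6, youngest first.
Period 1:
Births: 7600 × 0.075 = 570  |  4600 × 0.289 = 1329 → 1899
Band 2: 8200 × 0.971 = 7962
Band 3: 13500 × 0.978 = 13203
Band 4: 7600 × 0.971 = 7380
Band 5: 2700 × 0.967 = 2611
Band 6: 4600 × 0.956 + 5600 × 0.591 = 4398 + 3310 = 7708
Net migration: Band 2 − 70 → 7892
End of period: [1899, 7892, 13203, 7380, 2611, 7708]
Total: 42200 → 40693; change = -1507; percentage change = -3.6%

-3.6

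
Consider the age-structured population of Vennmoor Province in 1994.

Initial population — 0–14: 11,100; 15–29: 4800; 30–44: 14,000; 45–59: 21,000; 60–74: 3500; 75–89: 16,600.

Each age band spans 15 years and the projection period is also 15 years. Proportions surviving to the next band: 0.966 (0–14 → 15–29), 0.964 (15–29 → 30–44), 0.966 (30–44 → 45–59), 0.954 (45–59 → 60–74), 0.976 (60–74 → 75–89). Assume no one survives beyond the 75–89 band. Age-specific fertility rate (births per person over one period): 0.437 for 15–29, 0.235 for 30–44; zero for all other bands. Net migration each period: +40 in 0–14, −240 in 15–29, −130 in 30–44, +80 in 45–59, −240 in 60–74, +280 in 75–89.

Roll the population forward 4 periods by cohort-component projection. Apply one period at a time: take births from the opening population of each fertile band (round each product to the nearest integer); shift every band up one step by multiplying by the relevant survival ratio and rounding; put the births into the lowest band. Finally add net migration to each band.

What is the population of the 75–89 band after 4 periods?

4164

After projecting period 1:
Births: 4800 × 0.437 = 2098  |  14000 × 0.235 = 3290 → 5388
15–29: 11100 × 0.966 = 10723
30–44: 4800 × 0.964 = 4627
45–59: 14000 × 0.966 = 13524
60–74: 21000 × 0.954 = 20034
75–89: 3500 × 0.976 = 3416
Net migration: 0–14 + 40 → 5428; 15–29 − 240 → 10483; 30–44 − 130 → 4497; 45–59 + 80 → 13604; 60–74 − 240 → 19794; 75–89 + 280 → 3696
→ [5428, 10483, 4497, 13604, 19794, 3696]
After projecting period 2:
Births: 10483 × 0.437 = 4581  |  4497 × 0.235 = 1057 → 5638
15–29: 5428 × 0.966 = 5243
30–44: 10483 × 0.964 = 10106
45–59: 4497 × 0.966 = 4344
60–74: 13604 × 0.954 = 12978
75–89: 19794 × 0.976 = 19319
Net migration: 0–14 + 40 → 5678; 15–29 − 240 → 5003; 30–44 − 130 → 9976; 45–59 + 80 → 4424; 60–74 − 240 → 12738; 75–89 + 280 → 19599
→ [5678, 5003, 9976, 4424, 12738, 19599]
After projecting period 3:
Births: 5003 × 0.437 = 2186  |  9976 × 0.235 = 2344 → 4530
15–29: 5678 × 0.966 = 5485
30–44: 5003 × 0.964 = 4823
45–59: 9976 × 0.966 = 9637
60–74: 4424 × 0.954 = 4220
75–89: 12738 × 0.976 = 12432
Net migration: 0–14 + 40 → 4570; 15–29 − 240 → 5245; 30–44 − 130 → 4693; 45–59 + 80 → 9717; 60–74 − 240 → 3980; 75–89 + 280 → 12712
→ [4570, 5245, 4693, 9717, 3980, 12712]
After projecting period 4:
Births: 5245 × 0.437 = 2292  |  4693 × 0.235 = 1103 → 3395
15–29: 4570 × 0.966 = 4415
30–44: 5245 × 0.964 = 5056
45–59: 4693 × 0.966 = 4533
60–74: 9717 × 0.954 = 9270
75–89: 3980 × 0.976 = 3884
Net migration: 0–14 + 40 → 3435; 15–29 − 240 → 4175; 30–44 − 130 → 4926; 45–59 + 80 → 4613; 60–74 − 240 → 9030; 75–89 + 280 → 4164
→ [3435, 4175, 4926, 4613, 9030, 4164]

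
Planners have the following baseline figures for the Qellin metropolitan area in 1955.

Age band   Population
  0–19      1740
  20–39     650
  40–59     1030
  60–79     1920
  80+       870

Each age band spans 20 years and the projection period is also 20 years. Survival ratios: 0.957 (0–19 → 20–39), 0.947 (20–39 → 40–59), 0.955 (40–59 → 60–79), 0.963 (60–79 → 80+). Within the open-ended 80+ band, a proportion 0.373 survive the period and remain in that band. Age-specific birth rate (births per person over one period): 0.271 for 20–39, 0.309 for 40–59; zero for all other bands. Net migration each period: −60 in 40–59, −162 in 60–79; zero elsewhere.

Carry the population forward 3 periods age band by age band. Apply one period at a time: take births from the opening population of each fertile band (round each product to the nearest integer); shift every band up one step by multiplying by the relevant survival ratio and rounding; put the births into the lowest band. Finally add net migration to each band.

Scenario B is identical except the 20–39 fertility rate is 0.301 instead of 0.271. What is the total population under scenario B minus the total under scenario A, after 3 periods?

86

Numbering the bands 1..5 from youngest to oldest:
— Period 1 —
Births: 650 × 0.271 = 176  |  1030 × 0.309 = 318 — total 494
Band 2: 1740 × 0.957 = 1665
Band 3: 650 × 0.947 = 616
Band 4: 1030 × 0.955 = 984
Band 5: 1920 × 0.963 + 870 × 0.373 = 1849 + 325 = 2174
Net migration: Band 3 − 60 → 556; Band 4 − 162 → 822
Giving 494 / 1665 / 556 / 822 / 2174.
— Period 2 —
Births: 1665 × 0.271 = 451  |  556 × 0.309 = 172 — total 623
Band 2: 494 × 0.957 = 473
Band 3: 1665 × 0.947 = 1577
Band 4: 556 × 0.955 = 531
Band 5: 822 × 0.963 + 2174 × 0.373 = 792 + 811 = 1603
Net migration: Band 3 − 60 → 1517; Band 4 − 162 → 369
Giving 623 / 473 / 1517 / 369 / 1603.
— Period 3 —
Births: 473 × 0.271 = 128  |  1517 × 0.309 = 469 — total 597
Band 2: 623 × 0.957 = 596
Band 3: 473 × 0.947 = 448
Band 4: 1517 × 0.955 = 1449
Band 5: 369 × 0.963 + 1603 × 0.373 = 355 + 598 = 953
Net migration: Band 3 − 60 → 388; Band 4 − 162 → 1287
Giving 597 / 596 / 388 / 1287 / 953.
Scenario A total after 3 periods: 3821
Scenario B projection —
— Period 1 —
Births: 650 × 0.301 = 196  |  1030 × 0.309 = 318 — total 514
Band 2: 1740 × 0.957 = 1665
Band 3: 650 × 0.947 = 616
Band 4: 1030 × 0.955 = 984
Band 5: 1920 × 0.963 + 870 × 0.373 = 1849 + 325 = 2174
Net migration: Band 3 − 60 → 556; Band 4 − 162 → 822
Giving 514 / 1665 / 556 / 822 / 2174.
— Period 2 —
Births: 1665 × 0.301 = 501  |  556 × 0.309 = 172 — total 673
Band 2: 514 × 0.957 = 492
Band 3: 1665 × 0.947 = 1577
Band 4: 556 × 0.955 = 531
Band 5: 822 × 0.963 + 2174 × 0.373 = 792 + 811 = 1603
Net migration: Band 3 − 60 → 1517; Band 4 − 162 → 369
Giving 673 / 492 / 1517 / 369 / 1603.
— Period 3 —
Births: 492 × 0.301 = 148  |  1517 × 0.309 = 469 — total 617
Band 2: 673 × 0.957 = 644
Band 3: 492 × 0.947 = 466
Band 4: 1517 × 0.955 = 1449
Band 5: 369 × 0.963 + 1603 × 0.373 = 355 + 598 = 953
Net migration: Band 3 − 60 → 406; Band 4 − 162 → 1287
Giving 617 / 644 / 406 / 1287 / 953.
Scenario B total after 3 periods: 3907
Difference B − A = 3907 − 3821 = 86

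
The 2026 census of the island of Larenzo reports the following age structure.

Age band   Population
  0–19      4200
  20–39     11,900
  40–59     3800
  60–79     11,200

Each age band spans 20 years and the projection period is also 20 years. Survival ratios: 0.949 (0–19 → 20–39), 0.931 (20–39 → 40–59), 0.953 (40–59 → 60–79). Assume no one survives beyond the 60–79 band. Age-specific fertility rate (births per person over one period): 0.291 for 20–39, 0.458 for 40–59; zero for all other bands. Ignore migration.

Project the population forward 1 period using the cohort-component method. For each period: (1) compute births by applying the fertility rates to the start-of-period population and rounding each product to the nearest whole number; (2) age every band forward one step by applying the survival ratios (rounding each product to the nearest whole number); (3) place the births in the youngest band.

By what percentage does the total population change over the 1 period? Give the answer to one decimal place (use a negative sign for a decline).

After projecting period 1:
Births: 11900 * 0.291 = 3463  |  3800 * 0.458 = 1740 → 5203
20–39: 4200 * 0.949 = 3986
40–59: 11900 * 0.931 = 11079
60–79: 3800 * 0.953 = 3621
Giving 5203 / 3986 / 11079 / 3621.
Total: 31100 → 23889; change = -7211; percentage change = -23.2%

-23.2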